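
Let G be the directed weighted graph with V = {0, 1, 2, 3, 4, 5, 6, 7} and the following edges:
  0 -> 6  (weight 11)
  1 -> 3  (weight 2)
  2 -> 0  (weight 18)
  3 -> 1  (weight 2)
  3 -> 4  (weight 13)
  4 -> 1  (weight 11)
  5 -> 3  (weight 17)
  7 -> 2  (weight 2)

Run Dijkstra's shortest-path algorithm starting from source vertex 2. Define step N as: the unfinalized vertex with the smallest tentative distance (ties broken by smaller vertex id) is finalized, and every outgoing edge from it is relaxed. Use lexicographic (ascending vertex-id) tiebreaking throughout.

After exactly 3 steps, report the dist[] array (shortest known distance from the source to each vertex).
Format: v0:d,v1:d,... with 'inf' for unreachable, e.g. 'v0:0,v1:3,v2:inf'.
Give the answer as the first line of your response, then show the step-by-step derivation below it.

v0:18,v1:inf,v2:0,v3:inf,v4:inf,v5:inf,v6:29,v7:inf

step 1: dist = v0:18,v1:inf,v2:0,v3:inf,v4:inf,v5:inf,v6:inf,v7:inf
step 2: dist = v0:18,v1:inf,v2:0,v3:inf,v4:inf,v5:inf,v6:29,v7:inf
step 3: dist = v0:18,v1:inf,v2:0,v3:inf,v4:inf,v5:inf,v6:29,v7:inf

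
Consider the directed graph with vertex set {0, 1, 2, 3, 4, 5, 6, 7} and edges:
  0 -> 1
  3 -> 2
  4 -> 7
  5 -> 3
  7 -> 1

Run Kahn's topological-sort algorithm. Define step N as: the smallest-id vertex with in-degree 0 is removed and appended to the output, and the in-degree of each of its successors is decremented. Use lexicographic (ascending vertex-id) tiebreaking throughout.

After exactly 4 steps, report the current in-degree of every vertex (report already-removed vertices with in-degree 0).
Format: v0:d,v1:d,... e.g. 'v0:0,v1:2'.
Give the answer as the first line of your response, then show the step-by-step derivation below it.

v0:0,v1:1,v2:0,v3:0,v4:0,v5:0,v6:0,v7:0

step 1: output 0; order=[0]; indeg=(0,1,1,1,0,0,0,1)
step 2: output 4; order=[0,4]; indeg=(0,1,1,1,0,0,0,0)
step 3: output 5; order=[0,4,5]; indeg=(0,1,1,0,0,0,0,0)
step 4: output 3; order=[0,4,5,3]; indeg=(0,1,0,0,0,0,0,0)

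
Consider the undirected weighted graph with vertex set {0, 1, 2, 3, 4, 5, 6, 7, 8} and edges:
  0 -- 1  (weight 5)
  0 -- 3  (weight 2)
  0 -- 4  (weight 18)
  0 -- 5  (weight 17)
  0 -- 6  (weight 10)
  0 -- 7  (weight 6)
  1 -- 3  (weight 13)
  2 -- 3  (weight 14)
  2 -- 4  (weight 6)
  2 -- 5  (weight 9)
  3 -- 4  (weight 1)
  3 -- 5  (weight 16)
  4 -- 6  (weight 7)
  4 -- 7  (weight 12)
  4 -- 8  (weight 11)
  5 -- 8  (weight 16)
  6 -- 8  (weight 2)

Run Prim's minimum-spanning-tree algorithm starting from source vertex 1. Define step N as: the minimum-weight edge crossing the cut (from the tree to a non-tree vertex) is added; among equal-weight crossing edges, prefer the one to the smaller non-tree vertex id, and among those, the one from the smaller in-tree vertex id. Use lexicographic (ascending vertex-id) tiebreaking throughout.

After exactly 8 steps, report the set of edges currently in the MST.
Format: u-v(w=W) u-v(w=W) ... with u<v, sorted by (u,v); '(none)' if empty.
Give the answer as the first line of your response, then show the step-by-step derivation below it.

0-1(w=5) 0-3(w=2) 0-7(w=6) 2-4(w=6) 2-5(w=9) 3-4(w=1) 4-6(w=7) 6-8(w=2)

step 1: add edge 0-1 (w=5); MST = {0-1(w=5)}
step 2: add edge 0-3 (w=2); MST = {0-1(w=5) 0-3(w=2)}
step 3: add edge 3-4 (w=1); MST = {0-1(w=5) 0-3(w=2) 3-4(w=1)}
step 4: add edge 2-4 (w=6); MST = {0-1(w=5) 0-3(w=2) 2-4(w=6) 3-4(w=1)}
step 5: add edge 0-7 (w=6); MST = {0-1(w=5) 0-3(w=2) 0-7(w=6) 2-4(w=6) 3-4(w=1)}
step 6: add edge 4-6 (w=7); MST = {0-1(w=5) 0-3(w=2) 0-7(w=6) 2-4(w=6) 3-4(w=1) 4-6(w=7)}
step 7: add edge 6-8 (w=2); MST = {0-1(w=5) 0-3(w=2) 0-7(w=6) 2-4(w=6) 3-4(w=1) 4-6(w=7) 6-8(w=2)}
step 8: add edge 2-5 (w=9); MST = {0-1(w=5) 0-3(w=2) 0-7(w=6) 2-4(w=6) 2-5(w=9) 3-4(w=1) 4-6(w=7) 6-8(w=2)}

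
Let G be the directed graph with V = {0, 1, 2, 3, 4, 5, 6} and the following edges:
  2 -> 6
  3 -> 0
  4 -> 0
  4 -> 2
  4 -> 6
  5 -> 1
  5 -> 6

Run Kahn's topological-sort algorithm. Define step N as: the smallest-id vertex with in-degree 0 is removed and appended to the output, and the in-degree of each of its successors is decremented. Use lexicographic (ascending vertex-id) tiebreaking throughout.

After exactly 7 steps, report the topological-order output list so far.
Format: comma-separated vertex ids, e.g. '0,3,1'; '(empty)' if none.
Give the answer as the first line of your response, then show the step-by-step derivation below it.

3,4,0,2,5,1,6

step 1: output 3; order=[3]; indeg=(1,1,1,0,0,0,3)
step 2: output 4; order=[3,4]; indeg=(0,1,0,0,0,0,2)
step 3: output 0; order=[3,4,0]; indeg=(0,1,0,0,0,0,2)
step 4: output 2; order=[3,4,0,2]; indeg=(0,1,0,0,0,0,1)
step 5: output 5; order=[3,4,0,2,5]; indeg=(0,0,0,0,0,0,0)
step 6: output 1; order=[3,4,0,2,5,1]; indeg=(0,0,0,0,0,0,0)
step 7: output 6; order=[3,4,0,2,5,1,6]; indeg=(0,0,0,0,0,0,0)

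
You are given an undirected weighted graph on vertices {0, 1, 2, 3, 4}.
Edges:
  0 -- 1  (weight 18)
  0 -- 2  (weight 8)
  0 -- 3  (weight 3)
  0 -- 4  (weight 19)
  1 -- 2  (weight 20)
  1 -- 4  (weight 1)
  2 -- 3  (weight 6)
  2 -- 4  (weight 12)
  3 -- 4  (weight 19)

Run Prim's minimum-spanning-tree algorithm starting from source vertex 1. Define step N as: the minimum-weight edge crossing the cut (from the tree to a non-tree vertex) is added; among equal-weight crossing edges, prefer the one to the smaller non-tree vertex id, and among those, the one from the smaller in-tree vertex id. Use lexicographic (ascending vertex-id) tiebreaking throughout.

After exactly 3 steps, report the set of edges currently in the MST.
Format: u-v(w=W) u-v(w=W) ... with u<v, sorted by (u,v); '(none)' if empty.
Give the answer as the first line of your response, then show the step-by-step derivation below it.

1-4(w=1) 2-3(w=6) 2-4(w=12)

step 1: add edge 1-4 (w=1); MST = {1-4(w=1)}
step 2: add edge 2-4 (w=12); MST = {1-4(w=1) 2-4(w=12)}
step 3: add edge 2-3 (w=6); MST = {1-4(w=1) 2-3(w=6) 2-4(w=12)}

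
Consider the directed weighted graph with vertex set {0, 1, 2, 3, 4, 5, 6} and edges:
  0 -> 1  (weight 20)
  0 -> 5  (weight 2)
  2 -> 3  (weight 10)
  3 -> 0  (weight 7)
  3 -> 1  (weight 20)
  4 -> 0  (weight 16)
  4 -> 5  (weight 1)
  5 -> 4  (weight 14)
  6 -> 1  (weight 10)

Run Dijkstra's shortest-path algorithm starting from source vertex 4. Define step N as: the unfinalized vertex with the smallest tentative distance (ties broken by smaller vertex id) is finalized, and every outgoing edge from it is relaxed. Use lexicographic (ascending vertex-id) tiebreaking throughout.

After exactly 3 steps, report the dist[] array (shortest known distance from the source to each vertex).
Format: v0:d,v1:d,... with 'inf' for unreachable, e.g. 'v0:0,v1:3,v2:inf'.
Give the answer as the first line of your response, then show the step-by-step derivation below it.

v0:16,v1:36,v2:inf,v3:inf,v4:0,v5:1,v6:inf

step 1: dist = v0:16,v1:inf,v2:inf,v3:inf,v4:0,v5:1,v6:inf
step 2: dist = v0:16,v1:inf,v2:inf,v3:inf,v4:0,v5:1,v6:inf
step 3: dist = v0:16,v1:36,v2:inf,v3:inf,v4:0,v5:1,v6:inf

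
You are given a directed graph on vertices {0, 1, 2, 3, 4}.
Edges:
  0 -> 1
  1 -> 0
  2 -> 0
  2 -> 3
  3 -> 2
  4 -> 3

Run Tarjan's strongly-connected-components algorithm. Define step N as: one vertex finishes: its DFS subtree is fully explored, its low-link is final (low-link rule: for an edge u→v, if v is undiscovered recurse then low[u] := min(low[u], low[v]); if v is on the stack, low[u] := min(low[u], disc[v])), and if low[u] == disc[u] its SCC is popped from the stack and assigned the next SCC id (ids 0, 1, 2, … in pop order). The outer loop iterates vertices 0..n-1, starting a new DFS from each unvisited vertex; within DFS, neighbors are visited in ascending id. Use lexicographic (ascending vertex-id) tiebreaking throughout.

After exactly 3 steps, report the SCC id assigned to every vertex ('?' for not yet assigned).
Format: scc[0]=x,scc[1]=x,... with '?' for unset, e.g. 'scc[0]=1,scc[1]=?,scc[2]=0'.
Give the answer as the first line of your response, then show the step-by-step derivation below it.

scc[0]=0,scc[1]=0,scc[2]=?,scc[3]=?,scc[4]=?

step 1: low=(low[0]=0,low[1]=0,low[2]=?,low[3]=?,low[4]=?); scc=(scc[0]=?,scc[1]=?,scc[2]=?,scc[3]=?,scc[4]=?)
step 2: low=(low[0]=0,low[1]=0,low[2]=?,low[3]=?,low[4]=?); scc=(scc[0]=0,scc[1]=0,scc[2]=?,scc[3]=?,scc[4]=?)
step 3: low=(low[0]=0,low[1]=0,low[2]=2,low[3]=2,low[4]=?); scc=(scc[0]=0,scc[1]=0,scc[2]=?,scc[3]=?,scc[4]=?)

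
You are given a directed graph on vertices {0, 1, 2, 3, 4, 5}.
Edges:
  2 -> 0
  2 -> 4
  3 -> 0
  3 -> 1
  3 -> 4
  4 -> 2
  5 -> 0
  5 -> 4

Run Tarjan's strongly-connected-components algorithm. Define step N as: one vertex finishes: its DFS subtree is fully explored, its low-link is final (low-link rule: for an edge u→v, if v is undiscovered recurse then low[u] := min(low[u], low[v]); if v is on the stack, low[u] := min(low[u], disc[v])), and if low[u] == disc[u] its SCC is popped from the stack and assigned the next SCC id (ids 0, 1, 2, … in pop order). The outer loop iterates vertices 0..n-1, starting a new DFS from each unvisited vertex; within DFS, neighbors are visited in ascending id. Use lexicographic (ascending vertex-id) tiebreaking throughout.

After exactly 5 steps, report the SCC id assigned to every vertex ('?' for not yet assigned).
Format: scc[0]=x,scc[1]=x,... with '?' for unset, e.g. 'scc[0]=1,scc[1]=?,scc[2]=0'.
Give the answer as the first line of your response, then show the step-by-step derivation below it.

scc[0]=0,scc[1]=1,scc[2]=2,scc[3]=3,scc[4]=2,scc[5]=?

step 1: low=(low[0]=0,low[1]=?,low[2]=?,low[3]=?,low[4]=?,low[5]=?); scc=(scc[0]=0,scc[1]=?,scc[2]=?,scc[3]=?,scc[4]=?,scc[5]=?)
step 2: low=(low[0]=0,low[1]=1,low[2]=?,low[3]=?,low[4]=?,low[5]=?); scc=(scc[0]=0,scc[1]=1,scc[2]=?,scc[3]=?,scc[4]=?,scc[5]=?)
step 3: low=(low[0]=0,low[1]=1,low[2]=2,low[3]=?,low[4]=2,low[5]=?); scc=(scc[0]=0,scc[1]=1,scc[2]=?,scc[3]=?,scc[4]=?,scc[5]=?)
step 4: low=(low[0]=0,low[1]=1,low[2]=2,low[3]=?,low[4]=2,low[5]=?); scc=(scc[0]=0,scc[1]=1,scc[2]=2,scc[3]=?,scc[4]=2,scc[5]=?)
step 5: low=(low[0]=0,low[1]=1,low[2]=2,low[3]=4,low[4]=2,low[5]=?); scc=(scc[0]=0,scc[1]=1,scc[2]=2,scc[3]=3,scc[4]=2,scc[5]=?)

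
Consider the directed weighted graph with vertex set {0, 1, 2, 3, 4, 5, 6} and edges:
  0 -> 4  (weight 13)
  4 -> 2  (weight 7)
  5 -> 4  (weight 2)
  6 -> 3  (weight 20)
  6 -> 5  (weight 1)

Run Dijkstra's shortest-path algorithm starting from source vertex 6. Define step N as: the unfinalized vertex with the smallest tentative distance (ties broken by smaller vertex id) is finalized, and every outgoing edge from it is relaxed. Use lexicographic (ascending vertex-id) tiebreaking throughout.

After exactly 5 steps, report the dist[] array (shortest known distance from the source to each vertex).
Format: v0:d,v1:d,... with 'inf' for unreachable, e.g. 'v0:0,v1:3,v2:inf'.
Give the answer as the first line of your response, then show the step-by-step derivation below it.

v0:inf,v1:inf,v2:10,v3:20,v4:3,v5:1,v6:0

step 1: dist = v0:inf,v1:inf,v2:inf,v3:20,v4:inf,v5:1,v6:0
step 2: dist = v0:inf,v1:inf,v2:inf,v3:20,v4:3,v5:1,v6:0
step 3: dist = v0:inf,v1:inf,v2:10,v3:20,v4:3,v5:1,v6:0
step 4: dist = v0:inf,v1:inf,v2:10,v3:20,v4:3,v5:1,v6:0
step 5: dist = v0:inf,v1:inf,v2:10,v3:20,v4:3,v5:1,v6:0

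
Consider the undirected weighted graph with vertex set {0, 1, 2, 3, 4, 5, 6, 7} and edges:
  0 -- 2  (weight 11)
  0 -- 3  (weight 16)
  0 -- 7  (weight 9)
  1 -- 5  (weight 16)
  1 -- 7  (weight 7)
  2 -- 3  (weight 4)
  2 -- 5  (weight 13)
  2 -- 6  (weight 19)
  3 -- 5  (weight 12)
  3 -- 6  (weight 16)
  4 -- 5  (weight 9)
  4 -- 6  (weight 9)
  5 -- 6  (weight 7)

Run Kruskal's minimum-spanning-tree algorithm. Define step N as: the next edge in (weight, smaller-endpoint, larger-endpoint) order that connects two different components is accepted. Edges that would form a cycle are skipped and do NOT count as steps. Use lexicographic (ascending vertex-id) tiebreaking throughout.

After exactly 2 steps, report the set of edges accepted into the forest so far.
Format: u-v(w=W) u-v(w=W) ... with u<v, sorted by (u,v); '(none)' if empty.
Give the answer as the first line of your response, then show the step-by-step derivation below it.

1-7(w=7) 2-3(w=4)

step 1: add edge 2-3 (w=4); MST = {2-3(w=4)}
step 2: add edge 1-7 (w=7); MST = {1-7(w=7) 2-3(w=4)}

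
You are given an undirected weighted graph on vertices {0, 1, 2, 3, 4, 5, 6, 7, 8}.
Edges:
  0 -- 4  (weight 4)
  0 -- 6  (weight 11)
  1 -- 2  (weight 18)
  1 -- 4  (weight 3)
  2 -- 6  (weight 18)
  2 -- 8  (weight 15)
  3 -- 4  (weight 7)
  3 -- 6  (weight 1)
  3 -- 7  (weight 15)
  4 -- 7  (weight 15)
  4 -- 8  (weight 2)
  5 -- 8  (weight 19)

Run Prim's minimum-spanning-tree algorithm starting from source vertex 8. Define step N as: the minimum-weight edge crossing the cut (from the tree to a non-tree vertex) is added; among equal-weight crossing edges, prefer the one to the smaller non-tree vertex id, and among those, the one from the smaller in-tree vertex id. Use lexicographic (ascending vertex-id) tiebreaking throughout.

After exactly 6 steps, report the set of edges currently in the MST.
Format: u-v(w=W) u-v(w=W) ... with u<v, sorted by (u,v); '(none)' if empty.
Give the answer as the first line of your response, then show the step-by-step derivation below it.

0-4(w=4) 1-4(w=3) 2-8(w=15) 3-4(w=7) 3-6(w=1) 4-8(w=2)

step 1: add edge 4-8 (w=2); MST = {4-8(w=2)}
step 2: add edge 1-4 (w=3); MST = {1-4(w=3) 4-8(w=2)}
step 3: add edge 0-4 (w=4); MST = {0-4(w=4) 1-4(w=3) 4-8(w=2)}
step 4: add edge 3-4 (w=7); MST = {0-4(w=4) 1-4(w=3) 3-4(w=7) 4-8(w=2)}
step 5: add edge 3-6 (w=1); MST = {0-4(w=4) 1-4(w=3) 3-4(w=7) 3-6(w=1) 4-8(w=2)}
step 6: add edge 2-8 (w=15); MST = {0-4(w=4) 1-4(w=3) 2-8(w=15) 3-4(w=7) 3-6(w=1) 4-8(w=2)}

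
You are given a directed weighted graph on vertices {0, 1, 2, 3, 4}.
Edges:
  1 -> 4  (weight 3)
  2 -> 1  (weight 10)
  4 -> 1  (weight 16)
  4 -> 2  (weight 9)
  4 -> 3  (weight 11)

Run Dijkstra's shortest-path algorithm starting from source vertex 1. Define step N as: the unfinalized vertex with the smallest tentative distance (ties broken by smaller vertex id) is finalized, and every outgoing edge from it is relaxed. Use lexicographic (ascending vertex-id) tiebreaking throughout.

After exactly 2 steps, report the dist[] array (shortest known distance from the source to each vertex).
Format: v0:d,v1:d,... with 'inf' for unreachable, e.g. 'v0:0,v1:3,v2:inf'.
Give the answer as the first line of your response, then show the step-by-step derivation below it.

v0:inf,v1:0,v2:12,v3:14,v4:3

step 1: dist = v0:inf,v1:0,v2:inf,v3:inf,v4:3
step 2: dist = v0:inf,v1:0,v2:12,v3:14,v4:3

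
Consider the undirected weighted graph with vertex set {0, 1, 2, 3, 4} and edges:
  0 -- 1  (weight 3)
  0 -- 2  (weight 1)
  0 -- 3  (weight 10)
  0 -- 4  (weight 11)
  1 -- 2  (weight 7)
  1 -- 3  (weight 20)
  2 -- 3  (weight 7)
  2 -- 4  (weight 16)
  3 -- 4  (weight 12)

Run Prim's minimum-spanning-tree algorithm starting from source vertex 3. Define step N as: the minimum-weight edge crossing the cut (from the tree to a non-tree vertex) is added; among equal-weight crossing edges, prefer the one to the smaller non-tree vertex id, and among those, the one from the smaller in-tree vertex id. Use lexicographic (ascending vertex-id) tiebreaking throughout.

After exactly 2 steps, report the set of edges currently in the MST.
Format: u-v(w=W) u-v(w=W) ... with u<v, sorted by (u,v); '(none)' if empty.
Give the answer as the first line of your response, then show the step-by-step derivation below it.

0-2(w=1) 2-3(w=7)

step 1: add edge 2-3 (w=7); MST = {2-3(w=7)}
step 2: add edge 0-2 (w=1); MST = {0-2(w=1) 2-3(w=7)}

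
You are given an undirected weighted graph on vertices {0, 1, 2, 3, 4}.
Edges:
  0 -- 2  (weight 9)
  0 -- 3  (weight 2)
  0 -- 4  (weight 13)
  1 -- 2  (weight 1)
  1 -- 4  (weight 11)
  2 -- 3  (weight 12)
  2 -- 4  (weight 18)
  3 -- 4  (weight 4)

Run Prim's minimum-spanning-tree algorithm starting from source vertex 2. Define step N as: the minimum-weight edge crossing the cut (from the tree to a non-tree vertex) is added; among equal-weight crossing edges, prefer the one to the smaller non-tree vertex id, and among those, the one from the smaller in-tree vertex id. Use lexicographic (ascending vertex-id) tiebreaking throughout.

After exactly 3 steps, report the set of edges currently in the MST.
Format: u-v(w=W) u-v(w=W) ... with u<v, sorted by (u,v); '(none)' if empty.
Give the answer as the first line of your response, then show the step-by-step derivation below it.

0-2(w=9) 0-3(w=2) 1-2(w=1)

step 1: add edge 1-2 (w=1); MST = {1-2(w=1)}
step 2: add edge 0-2 (w=9); MST = {0-2(w=9) 1-2(w=1)}
step 3: add edge 0-3 (w=2); MST = {0-2(w=9) 0-3(w=2) 1-2(w=1)}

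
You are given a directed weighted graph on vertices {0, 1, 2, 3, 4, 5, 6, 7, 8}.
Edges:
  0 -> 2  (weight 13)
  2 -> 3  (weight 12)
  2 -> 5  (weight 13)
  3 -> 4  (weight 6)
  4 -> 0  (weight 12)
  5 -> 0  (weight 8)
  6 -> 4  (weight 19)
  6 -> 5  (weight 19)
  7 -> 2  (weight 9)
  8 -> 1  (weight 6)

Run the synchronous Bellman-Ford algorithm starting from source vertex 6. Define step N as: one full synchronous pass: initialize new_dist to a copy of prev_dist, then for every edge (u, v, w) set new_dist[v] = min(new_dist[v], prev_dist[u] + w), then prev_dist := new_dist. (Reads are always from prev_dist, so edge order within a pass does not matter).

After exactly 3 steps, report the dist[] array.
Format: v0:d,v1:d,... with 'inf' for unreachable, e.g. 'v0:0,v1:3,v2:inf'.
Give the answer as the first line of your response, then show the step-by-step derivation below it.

v0:27,v1:inf,v2:40,v3:inf,v4:19,v5:19,v6:0,v7:inf,v8:inf

step 1: dist = v0:inf,v1:inf,v2:inf,v3:inf,v4:19,v5:19,v6:0,v7:inf,v8:inf
step 2: dist = v0:27,v1:inf,v2:inf,v3:inf,v4:19,v5:19,v6:0,v7:inf,v8:inf
step 3: dist = v0:27,v1:inf,v2:40,v3:inf,v4:19,v5:19,v6:0,v7:inf,v8:inf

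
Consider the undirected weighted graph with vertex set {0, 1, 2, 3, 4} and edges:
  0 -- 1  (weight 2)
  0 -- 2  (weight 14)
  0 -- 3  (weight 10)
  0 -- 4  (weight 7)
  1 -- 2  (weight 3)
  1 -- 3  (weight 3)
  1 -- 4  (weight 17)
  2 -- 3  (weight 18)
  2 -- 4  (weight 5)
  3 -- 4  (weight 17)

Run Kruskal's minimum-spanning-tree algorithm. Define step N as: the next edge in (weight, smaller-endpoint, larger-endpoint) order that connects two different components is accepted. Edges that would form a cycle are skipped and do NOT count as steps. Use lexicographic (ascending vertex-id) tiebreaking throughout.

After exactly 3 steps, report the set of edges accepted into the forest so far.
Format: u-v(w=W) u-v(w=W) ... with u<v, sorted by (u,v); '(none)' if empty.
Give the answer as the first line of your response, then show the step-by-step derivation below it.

0-1(w=2) 1-2(w=3) 1-3(w=3)

step 1: add edge 0-1 (w=2); MST = {0-1(w=2)}
step 2: add edge 1-2 (w=3); MST = {0-1(w=2) 1-2(w=3)}
step 3: add edge 1-3 (w=3); MST = {0-1(w=2) 1-2(w=3) 1-3(w=3)}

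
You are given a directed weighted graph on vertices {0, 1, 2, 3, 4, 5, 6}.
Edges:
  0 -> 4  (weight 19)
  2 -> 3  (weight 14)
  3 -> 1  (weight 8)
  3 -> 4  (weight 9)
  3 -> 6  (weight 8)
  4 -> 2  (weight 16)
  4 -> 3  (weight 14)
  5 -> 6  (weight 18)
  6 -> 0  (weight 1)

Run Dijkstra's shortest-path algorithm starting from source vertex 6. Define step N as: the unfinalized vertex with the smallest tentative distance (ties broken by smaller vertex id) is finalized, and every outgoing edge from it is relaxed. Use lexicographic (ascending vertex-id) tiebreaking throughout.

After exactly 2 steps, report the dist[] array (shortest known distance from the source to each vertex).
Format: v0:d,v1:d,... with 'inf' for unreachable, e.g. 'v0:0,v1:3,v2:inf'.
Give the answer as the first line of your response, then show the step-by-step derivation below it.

v0:1,v1:inf,v2:inf,v3:inf,v4:20,v5:inf,v6:0

step 1: dist = v0:1,v1:inf,v2:inf,v3:inf,v4:inf,v5:inf,v6:0
step 2: dist = v0:1,v1:inf,v2:inf,v3:inf,v4:20,v5:inf,v6:0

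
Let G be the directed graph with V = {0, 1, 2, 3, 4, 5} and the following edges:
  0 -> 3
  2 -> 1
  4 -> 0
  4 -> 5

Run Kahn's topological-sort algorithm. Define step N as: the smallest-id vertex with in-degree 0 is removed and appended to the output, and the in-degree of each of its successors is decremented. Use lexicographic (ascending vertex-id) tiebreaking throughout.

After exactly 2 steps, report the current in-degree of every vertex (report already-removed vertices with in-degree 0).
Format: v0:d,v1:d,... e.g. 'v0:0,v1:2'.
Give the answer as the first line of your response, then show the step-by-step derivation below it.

v0:1,v1:0,v2:0,v3:1,v4:0,v5:1

step 1: output 2; order=[2]; indeg=(1,0,0,1,0,1)
step 2: output 1; order=[2,1]; indeg=(1,0,0,1,0,1)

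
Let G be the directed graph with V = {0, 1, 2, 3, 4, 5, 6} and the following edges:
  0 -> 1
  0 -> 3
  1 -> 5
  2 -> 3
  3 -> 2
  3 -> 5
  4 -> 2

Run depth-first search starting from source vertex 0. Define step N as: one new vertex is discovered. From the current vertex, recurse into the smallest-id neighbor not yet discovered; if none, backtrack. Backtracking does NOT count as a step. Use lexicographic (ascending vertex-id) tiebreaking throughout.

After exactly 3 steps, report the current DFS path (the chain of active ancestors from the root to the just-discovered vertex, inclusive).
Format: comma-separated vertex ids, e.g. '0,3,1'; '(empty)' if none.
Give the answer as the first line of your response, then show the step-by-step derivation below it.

0,1,5

step 1: discover 0; path=0; order=0
step 2: discover 1; path=0>1; order=0,1
step 3: discover 5; path=0>1>5; order=0,1,5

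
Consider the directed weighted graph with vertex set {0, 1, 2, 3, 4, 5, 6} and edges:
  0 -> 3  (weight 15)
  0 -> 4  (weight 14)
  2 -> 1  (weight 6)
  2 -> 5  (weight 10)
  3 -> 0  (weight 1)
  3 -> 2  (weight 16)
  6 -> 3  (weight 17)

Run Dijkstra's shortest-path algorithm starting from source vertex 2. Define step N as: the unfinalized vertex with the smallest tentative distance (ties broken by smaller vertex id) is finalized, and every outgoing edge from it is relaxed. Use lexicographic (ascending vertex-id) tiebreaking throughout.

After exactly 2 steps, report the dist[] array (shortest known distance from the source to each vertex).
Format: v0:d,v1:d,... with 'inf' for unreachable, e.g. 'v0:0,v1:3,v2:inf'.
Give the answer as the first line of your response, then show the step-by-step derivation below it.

v0:inf,v1:6,v2:0,v3:inf,v4:inf,v5:10,v6:inf

step 1: dist = v0:inf,v1:6,v2:0,v3:inf,v4:inf,v5:10,v6:inf
step 2: dist = v0:inf,v1:6,v2:0,v3:inf,v4:inf,v5:10,v6:inf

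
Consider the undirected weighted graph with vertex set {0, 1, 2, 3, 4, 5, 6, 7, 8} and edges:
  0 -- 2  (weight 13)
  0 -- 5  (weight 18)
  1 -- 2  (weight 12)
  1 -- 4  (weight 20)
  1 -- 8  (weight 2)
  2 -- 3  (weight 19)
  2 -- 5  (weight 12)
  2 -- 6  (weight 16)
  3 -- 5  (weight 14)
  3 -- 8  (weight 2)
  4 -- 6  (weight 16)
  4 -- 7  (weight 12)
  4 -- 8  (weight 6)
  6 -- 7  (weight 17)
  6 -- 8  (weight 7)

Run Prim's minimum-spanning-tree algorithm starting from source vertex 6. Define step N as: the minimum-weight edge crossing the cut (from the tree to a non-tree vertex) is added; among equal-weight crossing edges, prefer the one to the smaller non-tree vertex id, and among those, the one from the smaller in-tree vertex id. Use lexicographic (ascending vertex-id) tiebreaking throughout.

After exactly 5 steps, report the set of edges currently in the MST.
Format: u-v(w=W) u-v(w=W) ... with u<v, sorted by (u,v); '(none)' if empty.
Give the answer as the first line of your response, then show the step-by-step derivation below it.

1-2(w=12) 1-8(w=2) 3-8(w=2) 4-8(w=6) 6-8(w=7)

step 1: add edge 6-8 (w=7); MST = {6-8(w=7)}
step 2: add edge 1-8 (w=2); MST = {1-8(w=2) 6-8(w=7)}
step 3: add edge 3-8 (w=2); MST = {1-8(w=2) 3-8(w=2) 6-8(w=7)}
step 4: add edge 4-8 (w=6); MST = {1-8(w=2) 3-8(w=2) 4-8(w=6) 6-8(w=7)}
step 5: add edge 1-2 (w=12); MST = {1-2(w=12) 1-8(w=2) 3-8(w=2) 4-8(w=6) 6-8(w=7)}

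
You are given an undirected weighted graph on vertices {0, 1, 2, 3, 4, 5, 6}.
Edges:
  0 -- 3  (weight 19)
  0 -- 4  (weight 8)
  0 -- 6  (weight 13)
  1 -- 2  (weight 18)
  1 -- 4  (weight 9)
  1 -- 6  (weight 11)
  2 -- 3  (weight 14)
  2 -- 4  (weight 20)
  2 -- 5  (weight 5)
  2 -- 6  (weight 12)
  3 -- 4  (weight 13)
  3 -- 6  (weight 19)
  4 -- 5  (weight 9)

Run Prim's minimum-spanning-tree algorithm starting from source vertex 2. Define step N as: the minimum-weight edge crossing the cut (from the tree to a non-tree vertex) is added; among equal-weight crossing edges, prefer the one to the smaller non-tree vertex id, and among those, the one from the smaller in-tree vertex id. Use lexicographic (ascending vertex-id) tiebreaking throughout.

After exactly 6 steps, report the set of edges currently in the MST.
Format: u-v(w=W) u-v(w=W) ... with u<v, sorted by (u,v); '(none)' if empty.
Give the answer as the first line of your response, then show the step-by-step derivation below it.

0-4(w=8) 1-4(w=9) 1-6(w=11) 2-5(w=5) 3-4(w=13) 4-5(w=9)

step 1: add edge 2-5 (w=5); MST = {2-5(w=5)}
step 2: add edge 4-5 (w=9); MST = {2-5(w=5) 4-5(w=9)}
step 3: add edge 0-4 (w=8); MST = {0-4(w=8) 2-5(w=5) 4-5(w=9)}
step 4: add edge 1-4 (w=9); MST = {0-4(w=8) 1-4(w=9) 2-5(w=5) 4-5(w=9)}
step 5: add edge 1-6 (w=11); MST = {0-4(w=8) 1-4(w=9) 1-6(w=11) 2-5(w=5) 4-5(w=9)}
step 6: add edge 3-4 (w=13); MST = {0-4(w=8) 1-4(w=9) 1-6(w=11) 2-5(w=5) 3-4(w=13) 4-5(w=9)}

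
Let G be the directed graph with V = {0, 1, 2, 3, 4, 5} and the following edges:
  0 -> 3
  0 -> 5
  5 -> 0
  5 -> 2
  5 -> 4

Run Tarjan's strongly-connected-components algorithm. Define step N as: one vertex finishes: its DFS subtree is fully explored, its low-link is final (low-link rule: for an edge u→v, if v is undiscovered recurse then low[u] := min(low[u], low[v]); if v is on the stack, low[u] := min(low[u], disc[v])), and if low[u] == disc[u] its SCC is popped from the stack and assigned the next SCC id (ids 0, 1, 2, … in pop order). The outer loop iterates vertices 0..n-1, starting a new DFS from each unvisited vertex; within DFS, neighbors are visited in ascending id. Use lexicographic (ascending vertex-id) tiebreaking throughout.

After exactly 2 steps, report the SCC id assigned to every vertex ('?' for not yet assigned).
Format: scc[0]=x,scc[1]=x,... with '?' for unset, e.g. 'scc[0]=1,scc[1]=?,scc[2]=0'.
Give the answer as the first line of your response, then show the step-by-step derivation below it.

scc[0]=?,scc[1]=?,scc[2]=1,scc[3]=0,scc[4]=?,scc[5]=?

step 1: low=(low[0]=0,low[1]=?,low[2]=?,low[3]=1,low[4]=?,low[5]=?); scc=(scc[0]=?,scc[1]=?,scc[2]=?,scc[3]=0,scc[4]=?,scc[5]=?)
step 2: low=(low[0]=0,low[1]=?,low[2]=3,low[3]=1,low[4]=?,low[5]=0); scc=(scc[0]=?,scc[1]=?,scc[2]=1,scc[3]=0,scc[4]=?,scc[5]=?)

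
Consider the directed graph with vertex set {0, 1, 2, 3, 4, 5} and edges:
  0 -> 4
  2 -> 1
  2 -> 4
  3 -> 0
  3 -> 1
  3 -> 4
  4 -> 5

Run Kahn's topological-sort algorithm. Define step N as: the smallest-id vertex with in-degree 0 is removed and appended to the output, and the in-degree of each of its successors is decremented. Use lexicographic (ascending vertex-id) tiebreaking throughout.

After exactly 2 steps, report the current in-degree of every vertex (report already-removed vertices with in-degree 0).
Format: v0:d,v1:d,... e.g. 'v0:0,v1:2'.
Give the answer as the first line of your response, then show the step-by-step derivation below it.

v0:0,v1:0,v2:0,v3:0,v4:1,v5:1

step 1: output 2; order=[2]; indeg=(1,1,0,0,2,1)
step 2: output 3; order=[2,3]; indeg=(0,0,0,0,1,1)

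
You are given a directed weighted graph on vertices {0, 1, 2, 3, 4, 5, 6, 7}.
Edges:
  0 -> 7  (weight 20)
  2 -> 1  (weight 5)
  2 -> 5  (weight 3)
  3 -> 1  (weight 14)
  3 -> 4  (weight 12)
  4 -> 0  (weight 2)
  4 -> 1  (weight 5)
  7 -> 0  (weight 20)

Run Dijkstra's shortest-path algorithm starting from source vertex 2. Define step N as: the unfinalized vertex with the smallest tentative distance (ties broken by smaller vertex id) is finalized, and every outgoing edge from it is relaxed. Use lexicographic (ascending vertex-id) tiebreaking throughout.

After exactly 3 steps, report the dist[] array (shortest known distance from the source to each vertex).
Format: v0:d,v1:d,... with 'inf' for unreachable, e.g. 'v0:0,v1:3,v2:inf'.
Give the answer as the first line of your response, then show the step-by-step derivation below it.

v0:inf,v1:5,v2:0,v3:inf,v4:inf,v5:3,v6:inf,v7:inf

step 1: dist = v0:inf,v1:5,v2:0,v3:inf,v4:inf,v5:3,v6:inf,v7:inf
step 2: dist = v0:inf,v1:5,v2:0,v3:inf,v4:inf,v5:3,v6:inf,v7:inf
step 3: dist = v0:inf,v1:5,v2:0,v3:inf,v4:inf,v5:3,v6:inf,v7:inf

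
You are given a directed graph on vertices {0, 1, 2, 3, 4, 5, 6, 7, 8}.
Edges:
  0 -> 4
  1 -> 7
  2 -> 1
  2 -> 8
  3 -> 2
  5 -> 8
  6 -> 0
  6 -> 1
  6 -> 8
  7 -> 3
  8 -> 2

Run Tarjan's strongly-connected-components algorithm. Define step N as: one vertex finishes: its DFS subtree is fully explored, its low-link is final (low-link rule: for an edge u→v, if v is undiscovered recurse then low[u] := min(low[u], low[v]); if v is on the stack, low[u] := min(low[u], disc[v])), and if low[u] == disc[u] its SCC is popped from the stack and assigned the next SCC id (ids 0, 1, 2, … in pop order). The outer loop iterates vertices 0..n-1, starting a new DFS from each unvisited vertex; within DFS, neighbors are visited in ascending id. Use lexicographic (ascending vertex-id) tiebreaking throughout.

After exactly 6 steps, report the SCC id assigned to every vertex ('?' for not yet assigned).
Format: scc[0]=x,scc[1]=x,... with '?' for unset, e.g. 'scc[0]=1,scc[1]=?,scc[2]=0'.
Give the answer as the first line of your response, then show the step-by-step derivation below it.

scc[0]=1,scc[1]=?,scc[2]=?,scc[3]=?,scc[4]=0,scc[5]=?,scc[6]=?,scc[7]=?,scc[8]=?

step 1: low=(low[0]=0,low[1]=?,low[2]=?,low[3]=?,low[4]=1,low[5]=?,low[6]=?,low[7]=?,low[8]=?); scc=(scc[0]=?,scc[1]=?,scc[2]=?,scc[3]=?,scc[4]=0,scc[5]=?,scc[6]=?,scc[7]=?,scc[8]=?)
step 2: low=(low[0]=0,low[1]=?,low[2]=?,low[3]=?,low[4]=1,low[5]=?,low[6]=?,low[7]=?,low[8]=?); scc=(scc[0]=1,scc[1]=?,scc[2]=?,scc[3]=?,scc[4]=0,scc[5]=?,scc[6]=?,scc[7]=?,scc[8]=?)
step 3: low=(low[0]=0,low[1]=2,low[2]=2,low[3]=4,low[4]=1,low[5]=?,low[6]=?,low[7]=3,low[8]=5); scc=(scc[0]=1,scc[1]=?,scc[2]=?,scc[3]=?,scc[4]=0,scc[5]=?,scc[6]=?,scc[7]=?,scc[8]=?)
step 4: low=(low[0]=0,low[1]=2,low[2]=2,low[3]=4,low[4]=1,low[5]=?,low[6]=?,low[7]=3,low[8]=5); scc=(scc[0]=1,scc[1]=?,scc[2]=?,scc[3]=?,scc[4]=0,scc[5]=?,scc[6]=?,scc[7]=?,scc[8]=?)
step 5: low=(low[0]=0,low[1]=2,low[2]=2,low[3]=2,low[4]=1,low[5]=?,low[6]=?,low[7]=3,low[8]=5); scc=(scc[0]=1,scc[1]=?,scc[2]=?,scc[3]=?,scc[4]=0,scc[5]=?,scc[6]=?,scc[7]=?,scc[8]=?)
step 6: low=(low[0]=0,low[1]=2,low[2]=2,low[3]=2,low[4]=1,low[5]=?,low[6]=?,low[7]=2,low[8]=5); scc=(scc[0]=1,scc[1]=?,scc[2]=?,scc[3]=?,scc[4]=0,scc[5]=?,scc[6]=?,scc[7]=?,scc[8]=?)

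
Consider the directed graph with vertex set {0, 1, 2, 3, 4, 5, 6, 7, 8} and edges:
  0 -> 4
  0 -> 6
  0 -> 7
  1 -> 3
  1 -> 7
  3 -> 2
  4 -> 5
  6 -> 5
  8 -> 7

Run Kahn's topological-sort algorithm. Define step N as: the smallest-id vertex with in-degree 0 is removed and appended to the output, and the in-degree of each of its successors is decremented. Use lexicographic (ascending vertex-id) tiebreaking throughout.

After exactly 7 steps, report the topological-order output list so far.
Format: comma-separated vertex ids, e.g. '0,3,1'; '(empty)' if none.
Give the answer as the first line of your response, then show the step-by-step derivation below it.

0,1,3,2,4,6,5

step 1: output 0; order=[0]; indeg=(0,0,1,1,0,2,0,2,0)
step 2: output 1; order=[0,1]; indeg=(0,0,1,0,0,2,0,1,0)
step 3: output 3; order=[0,1,3]; indeg=(0,0,0,0,0,2,0,1,0)
step 4: output 2; order=[0,1,3,2]; indeg=(0,0,0,0,0,2,0,1,0)
step 5: output 4; order=[0,1,3,2,4]; indeg=(0,0,0,0,0,1,0,1,0)
step 6: output 6; order=[0,1,3,2,4,6]; indeg=(0,0,0,0,0,0,0,1,0)
step 7: output 5; order=[0,1,3,2,4,6,5]; indeg=(0,0,0,0,0,0,0,1,0)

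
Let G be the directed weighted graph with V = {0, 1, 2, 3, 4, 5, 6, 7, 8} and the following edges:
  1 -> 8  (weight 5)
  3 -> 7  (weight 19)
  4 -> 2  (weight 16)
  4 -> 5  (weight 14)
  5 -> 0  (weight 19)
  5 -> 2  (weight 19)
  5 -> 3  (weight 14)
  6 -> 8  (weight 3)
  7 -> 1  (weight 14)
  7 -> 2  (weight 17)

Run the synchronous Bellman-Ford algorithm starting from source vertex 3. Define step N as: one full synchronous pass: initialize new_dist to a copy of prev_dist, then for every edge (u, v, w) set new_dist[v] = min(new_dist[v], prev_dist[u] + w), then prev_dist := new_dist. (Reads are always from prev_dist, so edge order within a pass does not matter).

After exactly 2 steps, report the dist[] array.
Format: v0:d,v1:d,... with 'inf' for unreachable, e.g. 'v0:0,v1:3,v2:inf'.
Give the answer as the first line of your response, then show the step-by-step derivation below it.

v0:inf,v1:33,v2:36,v3:0,v4:inf,v5:inf,v6:inf,v7:19,v8:inf

step 1: dist = v0:inf,v1:inf,v2:inf,v3:0,v4:inf,v5:inf,v6:inf,v7:19,v8:inf
step 2: dist = v0:inf,v1:33,v2:36,v3:0,v4:inf,v5:inf,v6:inf,v7:19,v8:inf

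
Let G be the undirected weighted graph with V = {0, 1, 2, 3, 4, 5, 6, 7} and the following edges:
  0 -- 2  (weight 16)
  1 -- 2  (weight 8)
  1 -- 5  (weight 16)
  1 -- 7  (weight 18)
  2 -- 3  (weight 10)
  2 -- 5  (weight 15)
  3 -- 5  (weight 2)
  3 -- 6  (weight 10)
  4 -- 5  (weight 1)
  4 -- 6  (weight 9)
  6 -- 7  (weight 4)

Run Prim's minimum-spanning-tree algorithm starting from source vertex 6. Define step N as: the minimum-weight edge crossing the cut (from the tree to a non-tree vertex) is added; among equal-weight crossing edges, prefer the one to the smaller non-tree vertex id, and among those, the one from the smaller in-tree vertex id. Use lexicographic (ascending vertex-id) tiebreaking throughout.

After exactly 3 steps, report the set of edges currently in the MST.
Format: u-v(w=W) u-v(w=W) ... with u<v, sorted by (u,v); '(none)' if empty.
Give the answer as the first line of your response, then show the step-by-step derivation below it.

4-5(w=1) 4-6(w=9) 6-7(w=4)

step 1: add edge 6-7 (w=4); MST = {6-7(w=4)}
step 2: add edge 4-6 (w=9); MST = {4-6(w=9) 6-7(w=4)}
step 3: add edge 4-5 (w=1); MST = {4-5(w=1) 4-6(w=9) 6-7(w=4)}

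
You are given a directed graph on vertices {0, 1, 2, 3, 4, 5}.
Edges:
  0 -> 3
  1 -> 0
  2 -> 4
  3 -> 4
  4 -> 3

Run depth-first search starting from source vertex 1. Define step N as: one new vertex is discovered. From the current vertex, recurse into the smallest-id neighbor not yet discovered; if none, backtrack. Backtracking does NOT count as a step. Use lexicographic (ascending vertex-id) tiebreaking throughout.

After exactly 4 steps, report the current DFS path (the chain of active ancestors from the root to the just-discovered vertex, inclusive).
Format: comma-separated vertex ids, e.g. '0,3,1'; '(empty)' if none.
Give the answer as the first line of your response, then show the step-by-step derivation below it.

1,0,3,4

step 1: discover 1; path=1; order=1
step 2: discover 0; path=1>0; order=1,0
step 3: discover 3; path=1>0>3; order=1,0,3
step 4: discover 4; path=1>0>3>4; order=1,0,3,4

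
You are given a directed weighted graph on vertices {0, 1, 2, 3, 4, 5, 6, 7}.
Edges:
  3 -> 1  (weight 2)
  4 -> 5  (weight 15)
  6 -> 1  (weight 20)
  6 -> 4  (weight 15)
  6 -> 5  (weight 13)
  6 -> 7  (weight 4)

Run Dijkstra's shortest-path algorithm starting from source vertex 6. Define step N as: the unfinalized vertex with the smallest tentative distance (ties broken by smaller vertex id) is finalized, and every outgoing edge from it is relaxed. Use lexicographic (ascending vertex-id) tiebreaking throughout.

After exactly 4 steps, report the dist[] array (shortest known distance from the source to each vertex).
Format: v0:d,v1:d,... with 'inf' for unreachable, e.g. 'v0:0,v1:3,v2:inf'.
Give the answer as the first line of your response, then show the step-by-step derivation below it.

v0:inf,v1:20,v2:inf,v3:inf,v4:15,v5:13,v6:0,v7:4

step 1: dist = v0:inf,v1:20,v2:inf,v3:inf,v4:15,v5:13,v6:0,v7:4
step 2: dist = v0:inf,v1:20,v2:inf,v3:inf,v4:15,v5:13,v6:0,v7:4
step 3: dist = v0:inf,v1:20,v2:inf,v3:inf,v4:15,v5:13,v6:0,v7:4
step 4: dist = v0:inf,v1:20,v2:inf,v3:inf,v4:15,v5:13,v6:0,v7:4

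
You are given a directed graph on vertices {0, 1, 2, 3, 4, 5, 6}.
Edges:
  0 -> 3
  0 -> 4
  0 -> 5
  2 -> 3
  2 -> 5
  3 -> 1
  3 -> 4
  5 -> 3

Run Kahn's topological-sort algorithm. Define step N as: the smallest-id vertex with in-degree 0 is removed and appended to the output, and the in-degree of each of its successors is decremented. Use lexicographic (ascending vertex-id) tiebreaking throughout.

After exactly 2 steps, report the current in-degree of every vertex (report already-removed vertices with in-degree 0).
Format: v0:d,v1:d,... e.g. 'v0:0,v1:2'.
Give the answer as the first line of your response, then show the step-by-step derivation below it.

v0:0,v1:1,v2:0,v3:1,v4:1,v5:0,v6:0

step 1: output 0; order=[0]; indeg=(0,1,0,2,1,1,0)
step 2: output 2; order=[0,2]; indeg=(0,1,0,1,1,0,0)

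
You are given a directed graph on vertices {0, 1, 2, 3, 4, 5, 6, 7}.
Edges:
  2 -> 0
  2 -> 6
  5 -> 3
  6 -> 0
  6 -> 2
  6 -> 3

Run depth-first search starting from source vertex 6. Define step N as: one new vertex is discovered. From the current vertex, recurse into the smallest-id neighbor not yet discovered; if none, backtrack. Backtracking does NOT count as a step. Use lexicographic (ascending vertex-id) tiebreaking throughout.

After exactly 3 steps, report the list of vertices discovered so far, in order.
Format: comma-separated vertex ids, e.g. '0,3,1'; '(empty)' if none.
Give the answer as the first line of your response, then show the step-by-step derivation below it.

6,0,2

step 1: discover 6; path=6; order=6
step 2: discover 0; path=6>0; order=6,0
step 3: discover 2; path=6>2; order=6,0,2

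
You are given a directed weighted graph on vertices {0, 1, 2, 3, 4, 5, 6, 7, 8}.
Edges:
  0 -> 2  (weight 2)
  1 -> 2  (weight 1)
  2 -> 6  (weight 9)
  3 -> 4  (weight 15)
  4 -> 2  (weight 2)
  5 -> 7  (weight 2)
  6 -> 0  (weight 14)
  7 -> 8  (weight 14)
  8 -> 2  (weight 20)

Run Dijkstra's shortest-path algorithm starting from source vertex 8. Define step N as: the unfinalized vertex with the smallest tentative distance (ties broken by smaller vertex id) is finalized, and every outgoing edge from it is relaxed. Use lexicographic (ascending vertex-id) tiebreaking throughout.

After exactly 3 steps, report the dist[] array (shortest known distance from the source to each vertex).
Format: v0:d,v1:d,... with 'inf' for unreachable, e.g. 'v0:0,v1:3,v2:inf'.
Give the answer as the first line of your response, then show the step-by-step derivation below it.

v0:43,v1:inf,v2:20,v3:inf,v4:inf,v5:inf,v6:29,v7:inf,v8:0

step 1: dist = v0:inf,v1:inf,v2:20,v3:inf,v4:inf,v5:inf,v6:inf,v7:inf,v8:0
step 2: dist = v0:inf,v1:inf,v2:20,v3:inf,v4:inf,v5:inf,v6:29,v7:inf,v8:0
step 3: dist = v0:43,v1:inf,v2:20,v3:inf,v4:inf,v5:inf,v6:29,v7:inf,v8:0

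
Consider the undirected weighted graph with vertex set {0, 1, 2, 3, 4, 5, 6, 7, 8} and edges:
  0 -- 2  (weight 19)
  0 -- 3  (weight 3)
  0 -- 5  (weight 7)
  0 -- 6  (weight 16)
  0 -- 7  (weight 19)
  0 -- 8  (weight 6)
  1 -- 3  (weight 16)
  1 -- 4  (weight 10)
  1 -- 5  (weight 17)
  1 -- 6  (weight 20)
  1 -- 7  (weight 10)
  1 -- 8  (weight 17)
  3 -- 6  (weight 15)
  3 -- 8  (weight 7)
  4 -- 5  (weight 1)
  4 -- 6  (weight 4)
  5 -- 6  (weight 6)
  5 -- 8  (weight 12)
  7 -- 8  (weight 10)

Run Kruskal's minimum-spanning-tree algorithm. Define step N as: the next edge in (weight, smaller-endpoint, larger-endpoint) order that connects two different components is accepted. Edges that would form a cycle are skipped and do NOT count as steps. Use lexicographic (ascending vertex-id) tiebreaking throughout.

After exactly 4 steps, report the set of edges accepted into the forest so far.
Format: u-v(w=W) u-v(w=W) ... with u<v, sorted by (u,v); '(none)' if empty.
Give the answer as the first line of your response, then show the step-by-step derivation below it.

0-3(w=3) 0-8(w=6) 4-5(w=1) 4-6(w=4)

step 1: add edge 4-5 (w=1); MST = {4-5(w=1)}
step 2: add edge 0-3 (w=3); MST = {0-3(w=3) 4-5(w=1)}
step 3: add edge 4-6 (w=4); MST = {0-3(w=3) 4-5(w=1) 4-6(w=4)}
step 4: add edge 0-8 (w=6); MST = {0-3(w=3) 0-8(w=6) 4-5(w=1) 4-6(w=4)}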